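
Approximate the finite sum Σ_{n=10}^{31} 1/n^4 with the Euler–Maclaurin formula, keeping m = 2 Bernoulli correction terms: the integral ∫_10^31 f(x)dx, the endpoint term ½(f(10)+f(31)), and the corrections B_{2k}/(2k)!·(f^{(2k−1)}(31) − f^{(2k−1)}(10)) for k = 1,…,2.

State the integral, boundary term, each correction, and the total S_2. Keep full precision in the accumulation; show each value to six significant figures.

S_2 ≈ 0.000375991

The integral term ∫_10^31 1/x^4 dx = 0.000322144.
Endpoint term: (f(10) + f(31))/2 = (0.000100000 + 1.08281e-06)/2 = 5.05414e-05.
So far: 0.000372686.
Correction k=1: B_{2}/2! · (f^{(1)}(31) − f^{(1)}(10)) = 1/12 · (-1.39718e-07 − (-4.00000e-05)) = 3.32169e-06.
Partial sum through k=1: 0.000376007.
Correction k=2: B_{4}/4! · (f^{(3)}(31) − f^{(3)}(10)) = −1/720 · (-4.36164e-09 − (-1.20000e-05)) = -1.66606e-08.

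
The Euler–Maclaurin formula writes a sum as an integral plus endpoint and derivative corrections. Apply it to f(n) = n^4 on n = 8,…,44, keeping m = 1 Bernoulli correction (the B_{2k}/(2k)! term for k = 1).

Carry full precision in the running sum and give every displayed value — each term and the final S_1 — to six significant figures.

S_1 ≈ 3.48810e+07

∫_8^44 x^4 dx evaluates to 3.29767e+07.
Endpoint term: (f(8) + f(44))/2 = (4096.00 + 3.74810e+06)/2 = 1.87610e+06.
Integral + boundary = 3.48528e+07.
Correction k=1: B_{2}/2! · (f^{(1)}(44) − f^{(1)}(8)) = 1/12 · (340736 − 2048.00) = 28224.0.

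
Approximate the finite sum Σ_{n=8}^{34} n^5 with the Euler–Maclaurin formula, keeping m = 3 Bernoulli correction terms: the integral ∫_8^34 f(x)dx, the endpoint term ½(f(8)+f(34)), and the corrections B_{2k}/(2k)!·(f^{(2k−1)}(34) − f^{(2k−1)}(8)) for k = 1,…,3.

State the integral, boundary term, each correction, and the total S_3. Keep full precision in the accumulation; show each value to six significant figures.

S_3 ≈ 2.80713e+08

The integral term ∫_8^34 x^5 dx = 2.57424e+08.
½[f(8) + f(34)] = ½[32768.0 + 4.54354e+07] = 2.27341e+07.
Running total after boundary: 2.80158e+08.
Order-1 term: 1/12 · (6.68168e+06 − 20480.0) = 555100.
After k=1: 2.80713e+08.
Order-2 term: −1/720 · (69360.0 − 3840.00) = -91.0000.
After k=2: 2.80713e+08.
Order-3 term: 1/30240 · (120.000 − 120.000) = 0.00000.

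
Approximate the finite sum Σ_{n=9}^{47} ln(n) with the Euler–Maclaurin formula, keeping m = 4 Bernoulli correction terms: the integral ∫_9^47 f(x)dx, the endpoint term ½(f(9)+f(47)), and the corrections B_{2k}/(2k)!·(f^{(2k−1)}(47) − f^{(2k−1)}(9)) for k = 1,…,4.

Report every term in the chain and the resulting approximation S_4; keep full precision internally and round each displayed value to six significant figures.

∫_9^47 ln(x) dx evaluates to 123.182.
Endpoint term: (f(9) + f(47))/2 = (2.19722 + 3.85015)/2 = 3.02369.
Running total after boundary: 126.206.
k=1: B_{2}/(2)! × [f^{(1)}(47) − f^{(1)}(9)] = 1/12 × (0.0212766 − 0.111111) = -0.00748621.
Partial sum through k=1: 126.198.
k=2: B_{4}/(4)! × [f^{(3)}(47) − f^{(3)}(9)] = −1/720 × (1.92636e-05 − 0.00274348) = 3.78364e-06.
Partial sum through k=2: 126.198.
k=3: B_{6}/(6)! × [f^{(5)}(47) − f^{(5)}(9)] = 1/30240 × (1.04646e-07 − 0.000406442) = -1.34371e-08.
Partial sum through k=3: 126.198.
k=4: B_{8}/(8)! × [f^{(7)}(47) − f^{(7)}(9)] = −1/1209600 × (1.42117e-09 − 0.000150534) = 1.24448e-10.

S_4 ≈ 126.198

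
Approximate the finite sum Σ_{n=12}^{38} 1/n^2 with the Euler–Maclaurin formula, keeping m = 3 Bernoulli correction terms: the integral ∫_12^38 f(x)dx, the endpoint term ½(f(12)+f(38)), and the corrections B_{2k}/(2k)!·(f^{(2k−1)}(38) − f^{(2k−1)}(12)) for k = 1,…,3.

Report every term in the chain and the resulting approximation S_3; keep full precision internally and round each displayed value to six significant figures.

S_3 ≈ 0.0609293

Integral: ∫_12^38 1/x^2 dx = 0.0570175.
Endpoint term: (f(12) + f(38))/2 = (0.00694444 + 0.000692521)/2 = 0.00381848.
So far: 0.0608360.
k=1: B_{2}/(2)! × [f^{(1)}(38) − f^{(1)}(12)] = 1/12 × (-3.64485e-05 − (-0.00115741)) = 9.34132e-05.
Partial sum through k=1: 0.0609294.
k=2: B_{4}/(4)! × [f^{(3)}(38) − f^{(3)}(12)] = −1/720 × (-3.02896e-07 − (-9.64506e-05)) = -1.33539e-07.
Partial sum through k=2: 0.0609293.
k=3: B_{6}/(6)! × [f^{(5)}(38) − f^{(5)}(12)] = 1/30240 × (-6.29285e-09 − (-2.00939e-05)) = 6.64272e-10.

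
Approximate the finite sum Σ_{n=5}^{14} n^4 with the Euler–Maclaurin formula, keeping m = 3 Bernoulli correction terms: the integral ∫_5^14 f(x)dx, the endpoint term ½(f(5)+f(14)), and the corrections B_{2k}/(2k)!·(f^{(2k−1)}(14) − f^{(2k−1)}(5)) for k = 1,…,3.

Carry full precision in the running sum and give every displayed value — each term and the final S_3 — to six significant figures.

S_3 ≈ 127333

∫_5^14 x^4 dx evaluates to 106940.
Endpoint term: (f(5) + f(14))/2 = (625.000 + 38416.0)/2 = 19520.5.
Integral + boundary = 126460.
k=1: B_{2}/(2)! × [f^{(1)}(14) − f^{(1)}(5)] = 1/12 × (10976.0 − 500.000) = 873.000.
Running total after k=1: 127333.
k=2: B_{4}/(4)! × [f^{(3)}(14) − f^{(3)}(5)] = −1/720 × (336.000 − 120.000) = -0.300000.
Running total after k=2: 127333.
k=3: B_{6}/(6)! × [f^{(5)}(14) − f^{(5)}(5)] = 1/30240 × (0.00000 − 0.00000) = 0.00000.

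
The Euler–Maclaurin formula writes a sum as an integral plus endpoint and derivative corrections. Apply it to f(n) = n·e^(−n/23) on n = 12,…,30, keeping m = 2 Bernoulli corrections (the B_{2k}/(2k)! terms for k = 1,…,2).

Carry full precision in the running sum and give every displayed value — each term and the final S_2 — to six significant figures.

The integral term ∫_12^30 x·e^(−x/23) dx = 146.982.
Endpoint term: (f(12) + f(30))/2 = (7.12185 + 8.14048)/2 = 7.63117.
Integral + boundary = 154.614.
Order-1 term: 1/12 · (-0.0825846 − 0.283842) = -0.0305355.
Partial sum through k=1: 154.583.
Order-2 term: −1/720 · (0.000869781 − 0.00278037) = 2.65360e-06.

S_2 ≈ 154.583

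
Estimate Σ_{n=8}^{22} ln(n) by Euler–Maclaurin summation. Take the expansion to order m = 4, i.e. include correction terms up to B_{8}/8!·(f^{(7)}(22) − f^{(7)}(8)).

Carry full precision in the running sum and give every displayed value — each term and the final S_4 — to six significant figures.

S_4 ≈ 39.9460

The integral term ∫_8^22 ln(x) dx = 37.3674.
Boundary: ½(f(8) + f(22)) = ½(2.07944 + 3.09104) = 2.58524.
Integral + boundary = 39.9526.
Correction k=1: B_{2}/2! · (f^{(1)}(22) − f^{(1)}(8)) = 1/12 · (0.0454545 − 0.125000) = -0.00662879.
Partial sum through k=1: 39.9460.
Correction k=2: B_{4}/4! · (f^{(3)}(22) − f^{(3)}(8)) = −1/720 · (0.000187829 − 0.00390625) = 5.16447e-06.
Partial sum through k=2: 39.9460.
Correction k=3: B_{6}/6! · (f^{(5)}(22) − f^{(5)}(8)) = 1/30240 · (4.65691e-06 − 0.000732422) = -2.40663e-08.
Partial sum through k=3: 39.9460.
Correction k=4: B_{8}/8! · (f^{(7)}(22) − f^{(7)}(8)) = −1/1209600 · (2.88651e-07 − 0.000343323) = 2.83593e-10.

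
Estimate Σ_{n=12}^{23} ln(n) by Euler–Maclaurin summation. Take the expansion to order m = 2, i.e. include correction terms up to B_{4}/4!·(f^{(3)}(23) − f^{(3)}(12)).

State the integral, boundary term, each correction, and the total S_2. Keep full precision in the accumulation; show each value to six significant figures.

∫_12^23 ln(x) dx evaluates to 31.2975.
Boundary: ½(f(12) + f(23)) = ½(2.48491 + 3.13549) = 2.81020.
Running total after boundary: 34.1077.
k=1: B_{2}/(2)! × [f^{(1)}(23) − f^{(1)}(12)] = 1/12 × (0.0434783 − 0.0833333) = -0.00332126.
Running total after k=1: 34.1044.
k=2: B_{4}/(4)! × [f^{(3)}(23) − f^{(3)}(12)] = −1/720 × (0.000164379 − 0.00115741) = 1.37921e-06.

S_2 ≈ 34.1044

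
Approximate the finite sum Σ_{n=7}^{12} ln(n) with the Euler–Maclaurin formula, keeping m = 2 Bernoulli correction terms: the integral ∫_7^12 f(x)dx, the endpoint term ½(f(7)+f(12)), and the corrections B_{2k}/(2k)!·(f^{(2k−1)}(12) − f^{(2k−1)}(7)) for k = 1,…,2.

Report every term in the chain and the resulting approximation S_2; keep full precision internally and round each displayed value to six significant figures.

∫_7^12 ln(x) dx evaluates to 11.1975.
Boundary: ½(f(7) + f(12)) = ½(1.94591 + 2.48491) = 2.21541.
Running total after boundary: 13.4129.
Order-1 term: 1/12 · (0.0833333 − 0.142857) = -0.00496032.
After k=1: 13.4080.
Order-2 term: −1/720 · (0.00115741 − 0.00583090) = 6.49097e-06.

S_2 ≈ 13.4080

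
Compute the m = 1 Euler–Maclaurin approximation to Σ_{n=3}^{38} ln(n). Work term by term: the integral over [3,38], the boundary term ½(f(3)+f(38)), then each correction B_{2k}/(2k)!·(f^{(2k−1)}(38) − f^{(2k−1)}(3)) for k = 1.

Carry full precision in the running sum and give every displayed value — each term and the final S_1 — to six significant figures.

S_1 ≈ 102.275

∫_3^38 ln(x) dx evaluates to 99.9324.
Boundary: ½(f(3) + f(38)) = ½(1.09861 + 3.63759) = 2.36810.
Integral + boundary = 102.301.
Order-1 term: 1/12 · (0.0263158 − 0.333333) = -0.0255848.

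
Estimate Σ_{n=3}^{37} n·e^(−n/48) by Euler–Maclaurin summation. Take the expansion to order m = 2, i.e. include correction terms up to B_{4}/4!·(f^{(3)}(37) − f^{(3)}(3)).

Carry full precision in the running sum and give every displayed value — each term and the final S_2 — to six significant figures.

S_2 ≈ 422.067

The integral term ∫_3^37 x·e^(−x/48) dx = 412.163.
Endpoint term: (f(3) + f(37))/2 = (2.81824 + 17.1172)/2 = 9.96773.
Running total after boundary: 422.131.
Order-1 term: 1/12 · (0.106019 − 0.880700) = -0.0645567.
Running total after k=1: 422.067.
Order-2 term: −1/720 · (0.000447601 − 0.00119771) = 1.04182e-06.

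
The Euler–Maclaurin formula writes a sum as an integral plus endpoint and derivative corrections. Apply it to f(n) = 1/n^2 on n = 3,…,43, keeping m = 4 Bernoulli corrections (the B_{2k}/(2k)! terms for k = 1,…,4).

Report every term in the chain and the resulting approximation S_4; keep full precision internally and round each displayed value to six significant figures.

∫_3^43 1/x^2 dx evaluates to 0.310078.
½[f(3) + f(43)] = ½[0.111111 + 0.000540833] = 0.0558260.
Running total after boundary: 0.365903.
Correction k=1: B_{2}/2! · (f^{(1)}(43) − f^{(1)}(3)) = 1/12 · (-2.51550e-05 − (-0.0740741)) = 0.00617074.
Running total after k=1: 0.372074.
Correction k=2: B_{4}/4! · (f^{(3)}(43) − f^{(3)}(3)) = −1/720 · (-1.63256e-07 − (-0.0987654)) = -0.000137174.
Running total after k=2: 0.371937.
Correction k=3: B_{6}/6! · (f^{(5)}(43) − f^{(5)}(3)) = 1/30240 · (-2.64883e-09 − (-0.329218)) = 1.08868e-05.
Running total after k=3: 0.371948.
Correction k=4: B_{8}/8! · (f^{(7)}(43) − f^{(7)}(3)) = −1/1209600 · (-8.02240e-11 − (-2.04847)) = -1.69351e-06.

S_4 ≈ 0.371946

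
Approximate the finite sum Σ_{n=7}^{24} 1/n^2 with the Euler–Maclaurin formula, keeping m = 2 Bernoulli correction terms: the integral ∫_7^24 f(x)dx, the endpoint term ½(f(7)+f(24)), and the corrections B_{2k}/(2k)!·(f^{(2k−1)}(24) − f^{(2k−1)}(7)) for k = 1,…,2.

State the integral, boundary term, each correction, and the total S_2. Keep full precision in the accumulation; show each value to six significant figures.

S_2 ≈ 0.112734

The integral term ∫_7^24 1/x^2 dx = 0.101190.
½[f(7) + f(24)] = ½[0.0204082 + 0.00173611] = 0.0110721.
Running total after boundary: 0.112263.
k=1: B_{2}/(2)! × [f^{(1)}(24) − f^{(1)}(7)] = 1/12 × (-0.000144676 − (-0.00583090)) = 0.000473852.
Partial sum through k=1: 0.112736.
k=2: B_{4}/(4)! × [f^{(3)}(24) − f^{(3)}(7)] = −1/720 × (-3.01408e-06 − (-0.00142798)) = -1.97911e-06.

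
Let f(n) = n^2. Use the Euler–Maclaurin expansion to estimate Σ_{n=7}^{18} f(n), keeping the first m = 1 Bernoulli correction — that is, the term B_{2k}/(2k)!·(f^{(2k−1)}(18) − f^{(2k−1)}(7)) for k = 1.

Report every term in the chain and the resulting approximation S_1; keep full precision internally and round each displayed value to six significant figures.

Integral: ∫_7^18 x^2 dx = 1829.67.
½[f(7) + f(18)] = ½[49.0000 + 324.000] = 186.500.
So far: 2016.17.
k=1: B_{2}/(2)! × [f^{(1)}(18) − f^{(1)}(7)] = 1/12 × (36.0000 − 14.0000) = 1.83333.

S_1 ≈ 2018.00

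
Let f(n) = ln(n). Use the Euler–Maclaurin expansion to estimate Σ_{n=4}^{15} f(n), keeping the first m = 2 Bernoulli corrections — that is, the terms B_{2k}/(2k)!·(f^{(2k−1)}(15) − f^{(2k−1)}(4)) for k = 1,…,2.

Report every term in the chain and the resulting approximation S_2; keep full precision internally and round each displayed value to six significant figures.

S_2 ≈ 26.1075

Integral: ∫_4^15 ln(x) dx = 24.0756.
½[f(4) + f(15)] = ½[1.38629 + 2.70805] = 2.04717.
So far: 26.1227.
Correction k=1: B_{2}/2! · (f^{(1)}(15) − f^{(1)}(4)) = 1/12 · (0.0666667 − 0.250000) = -0.0152778.
After k=1: 26.1075.
Correction k=2: B_{4}/4! · (f^{(3)}(15) − f^{(3)}(4)) = −1/720 · (0.000592593 − 0.0312500) = 4.25797e-05.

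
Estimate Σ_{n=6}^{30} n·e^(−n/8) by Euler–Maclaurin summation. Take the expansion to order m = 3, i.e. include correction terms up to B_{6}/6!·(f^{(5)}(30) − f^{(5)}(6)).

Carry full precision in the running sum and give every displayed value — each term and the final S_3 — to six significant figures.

∫_6^30 x·e^(−x/8) dx evaluates to 45.7557.
Endpoint term: (f(6) + f(30))/2 = (2.83420 + 0.705532)/2 = 1.76987.
Running total after boundary: 47.5255.
Order-1 term: 1/12 · (-0.0646738 − 0.118092) = -0.0152305.
Partial sum through k=1: 47.5103.
Order-2 term: −1/720 · (-0.000275599 − 0.0166066) = 2.34475e-05.
Partial sum through k=2: 47.5103.
Order-3 term: 1/30240 · (7.17705e-06 − 0.000490126) = -1.59705e-08.

S_3 ≈ 47.5103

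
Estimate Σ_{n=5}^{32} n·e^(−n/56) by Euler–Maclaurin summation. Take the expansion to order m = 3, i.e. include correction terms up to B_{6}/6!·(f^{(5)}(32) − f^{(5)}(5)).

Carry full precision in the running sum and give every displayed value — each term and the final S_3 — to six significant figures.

S_3 ≈ 352.562

∫_5^32 x·e^(−x/56) dx evaluates to 341.289.
Boundary: ½(f(5) + f(32)) = ½(4.57292 + 18.0710) = 11.3220.
Running total after boundary: 352.611.
k=1: B_{2}/(2)! × [f^{(1)}(32) − f^{(1)}(5)] = 1/12 × (0.242022 − 0.832925) = -0.0492419.
Partial sum through k=1: 352.562.
k=2: B_{4}/(4)! × [f^{(3)}(32) − f^{(3)}(5)] = −1/720 × (0.000437327 − 0.000848882) = 5.71604e-07.
Partial sum through k=2: 352.562.
k=3: B_{6}/(6)! × [f^{(5)}(32) − f^{(5)}(5)] = 1/30240 × (2.54298e-07 − 4.56684e-07) = -6.69267e-12.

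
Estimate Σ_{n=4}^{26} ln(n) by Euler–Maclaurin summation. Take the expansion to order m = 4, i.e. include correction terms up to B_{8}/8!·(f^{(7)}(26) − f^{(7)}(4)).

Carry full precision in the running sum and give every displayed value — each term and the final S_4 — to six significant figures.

Integral: ∫_4^26 ln(x) dx = 57.1653.
Endpoint term: (f(4) + f(26))/2 = (1.38629 + 3.25810)/2 = 2.32220.
Running total after boundary: 59.4875.
Correction k=1: B_{2}/2! · (f^{(1)}(26) − f^{(1)}(4)) = 1/12 · (0.0384615 − 0.250000) = -0.0176282.
Running total after k=1: 59.4699.
Correction k=2: B_{4}/4! · (f^{(3)}(26) − f^{(3)}(4)) = −1/720 · (0.000113792 − 0.0312500) = 4.32447e-05.
Running total after k=2: 59.4699.
Correction k=3: B_{6}/6! · (f^{(5)}(26) − f^{(5)}(4)) = 1/30240 · (2.01997e-06 − 0.0234375) = -7.74983e-07.
Running total after k=3: 59.4699.
Correction k=4: B_{8}/8! · (f^{(7)}(26) − f^{(7)}(4)) = −1/1209600 · (8.96436e-08 − 0.0439453) = 3.63304e-08.

S_4 ≈ 59.4699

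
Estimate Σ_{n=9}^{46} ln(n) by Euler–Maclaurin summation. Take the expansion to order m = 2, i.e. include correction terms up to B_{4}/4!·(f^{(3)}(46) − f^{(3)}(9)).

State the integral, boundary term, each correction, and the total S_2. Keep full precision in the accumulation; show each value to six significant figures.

S_2 ≈ 122.348

Integral: ∫_9^46 ln(x) dx = 119.342.
½[f(9) + f(46)] = ½[2.19722 + 3.82864] = 3.01293.
Integral + boundary = 122.355.
Correction k=1: B_{2}/2! · (f^{(1)}(46) − f^{(1)}(9)) = 1/12 · (0.0217391 − 0.111111) = -0.00744767.
Running total after k=1: 122.348.
Correction k=2: B_{4}/4! · (f^{(3)}(46) − f^{(3)}(9)) = −1/720 · (2.05474e-05 − 0.00274348) = 3.78186e-06.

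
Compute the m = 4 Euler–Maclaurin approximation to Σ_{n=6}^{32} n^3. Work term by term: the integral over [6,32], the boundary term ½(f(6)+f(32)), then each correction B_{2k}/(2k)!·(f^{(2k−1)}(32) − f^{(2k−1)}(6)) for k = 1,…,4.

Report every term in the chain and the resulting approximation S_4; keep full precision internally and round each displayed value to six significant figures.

The integral term ∫_6^32 x^3 dx = 261820.
Boundary: ½(f(6) + f(32)) = ½(216.000 + 32768.0) = 16492.0.
Running total after boundary: 278312.
Correction k=1: B_{2}/2! · (f^{(1)}(32) − f^{(1)}(6)) = 1/12 · (3072.00 − 108.000) = 247.000.
Running total after k=1: 278559.
Correction k=2: B_{4}/4! · (f^{(3)}(32) − f^{(3)}(6)) = −1/720 · (6.00000 − 6.00000) = 0.00000.
Running total after k=2: 278559.
Correction k=3: B_{6}/6! · (f^{(5)}(32) − f^{(5)}(6)) = 1/30240 · (0.00000 − 0.00000) = 0.00000.
Running total after k=3: 278559.
Correction k=4: B_{8}/8! · (f^{(7)}(32) − f^{(7)}(6)) = −1/1209600 · (0.00000 − 0.00000) = 0.00000.

S_4 ≈ 278559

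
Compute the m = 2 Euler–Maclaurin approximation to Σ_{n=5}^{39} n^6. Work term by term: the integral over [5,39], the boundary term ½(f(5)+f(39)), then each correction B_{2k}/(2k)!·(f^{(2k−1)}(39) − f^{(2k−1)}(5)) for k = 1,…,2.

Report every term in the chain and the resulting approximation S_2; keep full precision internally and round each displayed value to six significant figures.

S_2 ≈ 2.14089e+10

Integral: ∫_5^39 x^6 dx = 1.96044e+10.
Boundary: ½(f(5) + f(39)) = ½(15625.0 + 3.51874e+09) = 1.75938e+09.
Integral + boundary = 2.13638e+10.
k=1: B_{2}/(2)! × [f^{(1)}(39) − f^{(1)}(5)] = 1/12 × (5.41345e+08 − 18750.0) = 4.51105e+07.
Partial sum through k=1: 2.14089e+10.
k=2: B_{4}/(4)! × [f^{(3)}(39) − f^{(3)}(5)] = −1/720 × (7.11828e+06 − 15000.0) = -9865.67.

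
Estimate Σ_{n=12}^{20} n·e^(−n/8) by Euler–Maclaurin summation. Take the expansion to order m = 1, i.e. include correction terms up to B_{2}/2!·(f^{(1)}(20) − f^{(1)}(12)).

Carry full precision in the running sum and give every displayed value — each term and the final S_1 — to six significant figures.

S_1 ≈ 19.4725

The integral term ∫_12^20 x·e^(−x/8) dx = 17.3138.
½[f(12) + f(20)] = ½[2.67756 + 1.64170] = 2.15963.
Integral + boundary = 19.4734.
Order-1 term: 1/12 · (-0.123127 − (-0.111565)) = -0.000963535.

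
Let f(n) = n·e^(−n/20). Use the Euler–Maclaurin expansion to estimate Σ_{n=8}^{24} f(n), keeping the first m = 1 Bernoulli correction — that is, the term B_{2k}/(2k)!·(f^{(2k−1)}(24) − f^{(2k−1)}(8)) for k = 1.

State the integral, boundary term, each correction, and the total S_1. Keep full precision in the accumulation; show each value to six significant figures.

∫_8^24 x·e^(−x/20) dx evaluates to 110.328.
Endpoint term: (f(8) + f(24))/2 = (5.36256 + 7.22866)/2 = 6.29561.
Running total after boundary: 116.624.
k=1: B_{2}/(2)! × [f^{(1)}(24) − f^{(1)}(8)] = 1/12 × (-0.0602388 − 0.402192) = -0.0385359.

S_1 ≈ 116.585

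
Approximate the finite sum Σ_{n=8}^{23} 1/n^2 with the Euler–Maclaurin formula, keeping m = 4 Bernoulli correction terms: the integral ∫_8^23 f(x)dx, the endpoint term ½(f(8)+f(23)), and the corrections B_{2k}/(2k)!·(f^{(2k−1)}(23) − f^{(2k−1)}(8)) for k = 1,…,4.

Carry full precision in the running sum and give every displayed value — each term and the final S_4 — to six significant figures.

Integral: ∫_8^23 1/x^2 dx = 0.0815217.
Endpoint term: (f(8) + f(23))/2 = (0.0156250 + 0.00189036)/2 = 0.00875768.
So far: 0.0902794.
Order-1 term: 1/12 · (-0.000164379 − (-0.00390625)) = 0.000311823.
After k=1: 0.0905912.
Order-2 term: −1/720 · (-3.72883e-06 − (-0.000732422)) = -1.01207e-06.
After k=2: 0.0905902.
Order-3 term: 1/30240 · (-2.11465e-07 − (-0.000343323)) = 1.13463e-08.
After k=3: 0.0905902.
Order-4 term: −1/1209600 · (-2.23857e-08 − (-0.000300407)) = -2.48334e-10.

S_4 ≈ 0.0905902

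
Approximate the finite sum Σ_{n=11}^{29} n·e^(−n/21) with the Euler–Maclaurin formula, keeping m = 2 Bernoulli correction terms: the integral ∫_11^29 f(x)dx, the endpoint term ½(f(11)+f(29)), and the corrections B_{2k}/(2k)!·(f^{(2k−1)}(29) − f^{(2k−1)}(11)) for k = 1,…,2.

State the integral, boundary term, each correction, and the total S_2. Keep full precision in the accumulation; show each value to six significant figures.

The integral term ∫_11^29 x·e^(−x/21) dx = 134.093.
Boundary: ½(f(11) + f(29)) = ½(6.51486 + 7.28883) = 6.90185.
Integral + boundary = 140.995.
Order-1 term: 1/12 · (-0.0957482 − 0.282029) = -0.0314814.
Running total after k=1: 140.963.
Order-2 term: −1/720 · (0.000922744 − 0.00332551) = 3.33717e-06.

S_2 ≈ 140.963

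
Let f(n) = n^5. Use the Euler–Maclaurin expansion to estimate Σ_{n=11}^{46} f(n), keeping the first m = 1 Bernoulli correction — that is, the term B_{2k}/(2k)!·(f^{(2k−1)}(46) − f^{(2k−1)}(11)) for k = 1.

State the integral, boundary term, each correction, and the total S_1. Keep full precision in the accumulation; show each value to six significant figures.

The integral term ∫_11^46 x^5 dx = 1.57875e+09.
½[f(11) + f(46)] = ½[161051 + 2.05963e+08] = 1.03062e+08.
Running total after boundary: 1.68182e+09.
Order-1 term: 1/12 · (2.23873e+07 − 73205.0) = 1.85951e+06.

S_1 ≈ 1.68368e+09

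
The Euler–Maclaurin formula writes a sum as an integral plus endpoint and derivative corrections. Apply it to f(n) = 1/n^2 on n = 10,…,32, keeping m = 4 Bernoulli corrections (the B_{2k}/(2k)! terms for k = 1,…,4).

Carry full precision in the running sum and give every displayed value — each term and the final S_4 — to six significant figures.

S_4 ≈ 0.0743995

Integral: ∫_10^32 1/x^2 dx = 0.0687500.
Endpoint term: (f(10) + f(32))/2 = (0.0100000 + 0.000976562)/2 = 0.00548828.
Integral + boundary = 0.0742383.
k=1: B_{2}/(2)! × [f^{(1)}(32) − f^{(1)}(10)] = 1/12 × (-6.10352e-05 − (-0.00200000)) = 0.000161580.
Running total after k=1: 0.0743999.
k=2: B_{4}/(4)! × [f^{(3)}(32) − f^{(3)}(10)] = −1/720 × (-7.15256e-07 − (-0.000240000)) = -3.32340e-07.
Running total after k=2: 0.0743995.
k=3: B_{6}/(6)! × [f^{(5)}(32) − f^{(5)}(10)] = 1/30240 × (-2.09548e-08 − (-7.20000e-05)) = 2.38026e-09.
Running total after k=3: 0.0743995.
k=4: B_{8}/(8)! × [f^{(7)}(32) − f^{(7)}(10)] = −1/1209600 × (-1.14596e-09 − (-4.03200e-05)) = -3.33324e-11.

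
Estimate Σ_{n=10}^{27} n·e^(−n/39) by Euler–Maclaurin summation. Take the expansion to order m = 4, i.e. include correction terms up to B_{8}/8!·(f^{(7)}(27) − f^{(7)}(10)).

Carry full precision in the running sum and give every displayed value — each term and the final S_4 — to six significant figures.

Integral: ∫_10^27 x·e^(−x/39) dx = 190.698.
½[f(10) + f(27)] = ½[7.73824 + 13.5113] = 10.6248.
So far: 201.322.
Correction k=1: B_{2}/2! · (f^{(1)}(27) − f^{(1)}(10)) = 1/12 · (0.153975 − 0.575408) = -0.0351194.
After k=1: 201.287.
Correction k=2: B_{4}/4! · (f^{(3)}(27) − f^{(3)}(10)) = −1/720 · (0.000759247 − 0.00139583) = 8.84142e-07.
After k=2: 201.287.
Correction k=3: B_{6}/6! · (f^{(5)}(27) − f^{(5)}(10)) = 1/30240 · (9.31796e-07 − 1.58669e-06) = -2.16564e-11.
After k=3: 201.287.
Correction k=4: B_{8}/8! · (f^{(7)}(27) − f^{(7)}(10)) = −1/1209600 · (8.97052e-10 − 1.48302e-09) = 4.84428e-16.

S_4 ≈ 201.287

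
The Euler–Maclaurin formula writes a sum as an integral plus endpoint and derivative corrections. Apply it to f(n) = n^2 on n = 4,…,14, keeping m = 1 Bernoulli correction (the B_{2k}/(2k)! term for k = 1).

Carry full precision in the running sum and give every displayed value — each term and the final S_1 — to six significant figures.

S_1 ≈ 1001.00

∫_4^14 x^2 dx evaluates to 893.333.
Endpoint term: (f(4) + f(14))/2 = (16.0000 + 196.000)/2 = 106.000.
So far: 999.333.
k=1: B_{2}/(2)! × [f^{(1)}(14) − f^{(1)}(4)] = 1/12 × (28.0000 − 8.00000) = 1.66667.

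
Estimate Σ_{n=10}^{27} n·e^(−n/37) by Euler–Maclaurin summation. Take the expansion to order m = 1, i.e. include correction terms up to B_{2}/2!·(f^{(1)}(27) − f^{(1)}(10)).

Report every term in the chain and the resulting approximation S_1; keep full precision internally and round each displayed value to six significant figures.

Integral: ∫_10^27 x·e^(−x/37) dx = 185.689.
½[f(10) + f(27)] = ½[7.63173 + 13.0151] = 10.3234.
Integral + boundary = 196.013.
Correction k=1: B_{2}/2! · (f^{(1)}(27) − f^{(1)}(10)) = 1/12 · (0.130281 − 0.556910) = -0.0355524.

S_1 ≈ 195.977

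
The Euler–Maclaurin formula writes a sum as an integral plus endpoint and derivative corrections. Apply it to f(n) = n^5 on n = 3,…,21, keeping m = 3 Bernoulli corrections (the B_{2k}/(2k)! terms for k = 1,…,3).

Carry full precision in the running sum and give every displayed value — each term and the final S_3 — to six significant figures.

The integral term ∫_3^21 x^5 dx = 1.42942e+07.
½[f(3) + f(21)] = ½[243.000 + 4.08410e+06] = 2.04217e+06.
So far: 1.63364e+07.
Correction k=1: B_{2}/2! · (f^{(1)}(21) − f^{(1)}(3)) = 1/12 · (972405 − 405.000) = 81000.0.
Partial sum through k=1: 1.64174e+07.
Correction k=2: B_{4}/4! · (f^{(3)}(21) − f^{(3)}(3)) = −1/720 · (26460.0 − 540.000) = -36.0000.
Partial sum through k=2: 1.64174e+07.
Correction k=3: B_{6}/6! · (f^{(5)}(21) − f^{(5)}(3)) = 1/30240 · (120.000 − 120.000) = 0.00000.

S_3 ≈ 1.64174e+07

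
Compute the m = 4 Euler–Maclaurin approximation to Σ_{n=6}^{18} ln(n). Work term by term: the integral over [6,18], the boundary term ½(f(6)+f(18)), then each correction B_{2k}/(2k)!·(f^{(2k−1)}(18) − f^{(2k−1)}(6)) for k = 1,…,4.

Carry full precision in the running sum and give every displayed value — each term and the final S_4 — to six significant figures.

∫_6^18 ln(x) dx evaluates to 29.2761.
Endpoint term: (f(6) + f(18))/2 = (1.79176 + 2.89037)/2 = 2.34107.
So far: 31.6172.
k=1: B_{2}/(2)! × [f^{(1)}(18) − f^{(1)}(6)] = 1/12 × (0.0555556 − 0.166667) = -0.00925926.
Running total after k=1: 31.6079.
k=2: B_{4}/(4)! × [f^{(3)}(18) − f^{(3)}(6)] = −1/720 × (0.000342936 − 0.00925926) = 1.23838e-05.
Running total after k=2: 31.6080.
k=3: B_{6}/(6)! × [f^{(5)}(18) − f^{(5)}(6)] = 1/30240 × (1.27013e-05 − 0.00308642) = -1.01644e-07.
Running total after k=3: 31.6080.
k=4: B_{8}/(8)! × [f^{(7)}(18) − f^{(7)}(6)] = −1/1209600 × (1.17605e-06 − 0.00257202) = 2.12536e-09.

S_4 ≈ 31.6080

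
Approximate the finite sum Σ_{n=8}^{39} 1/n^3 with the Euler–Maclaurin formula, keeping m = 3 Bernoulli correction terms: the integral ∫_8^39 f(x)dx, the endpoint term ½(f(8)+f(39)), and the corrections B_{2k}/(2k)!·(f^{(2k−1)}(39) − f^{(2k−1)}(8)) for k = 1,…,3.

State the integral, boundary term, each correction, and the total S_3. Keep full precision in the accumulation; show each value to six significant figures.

The integral term ∫_8^39 1/x^3 dx = 0.00748377.
Endpoint term: (f(8) + f(39))/2 = (0.00195312 + 1.68580e-05)/2 = 0.000984992.
Running total after boundary: 0.00846876.
Correction k=1: B_{2}/2! · (f^{(1)}(39) − f^{(1)}(8)) = 1/12 · (-1.29677e-06 − (-0.000732422)) = 6.09271e-05.
Partial sum through k=1: 0.00852969.
Correction k=2: B_{4}/4! · (f^{(3)}(39) − f^{(3)}(8)) = −1/720 · (-1.70515e-08 − (-0.000228882)) = -3.17868e-07.
Partial sum through k=2: 0.00852937.
Correction k=3: B_{6}/6! · (f^{(5)}(39) − f^{(5)}(8)) = 1/30240 · (-4.70851e-10 − (-0.000150204)) = 4.96704e-09.

S_3 ≈ 0.00852937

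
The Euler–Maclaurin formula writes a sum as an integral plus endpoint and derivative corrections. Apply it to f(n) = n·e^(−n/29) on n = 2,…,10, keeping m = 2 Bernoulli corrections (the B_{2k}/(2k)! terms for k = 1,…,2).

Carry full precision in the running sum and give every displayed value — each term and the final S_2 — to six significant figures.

S_2 ≈ 42.3956

∫_2^10 x·e^(−x/29) dx evaluates to 37.9543.
Endpoint term: (f(2) + f(10))/2 = (1.86672 + 7.08342)/2 = 4.47507.
So far: 42.4294.
Order-1 term: 1/12 · (0.464086 − 0.868989) = -0.0337419.
Partial sum through k=1: 42.3956.
Order-2 term: −1/720 · (0.00223635 − 0.00325292) = 1.41190e-06.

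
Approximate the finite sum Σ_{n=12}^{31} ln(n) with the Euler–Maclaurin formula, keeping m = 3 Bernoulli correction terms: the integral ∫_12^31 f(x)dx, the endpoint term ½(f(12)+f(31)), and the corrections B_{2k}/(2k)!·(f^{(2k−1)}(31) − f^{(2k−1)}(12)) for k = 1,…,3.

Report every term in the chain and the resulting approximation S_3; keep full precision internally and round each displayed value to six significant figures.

S_3 ≈ 60.5899

Integral: ∫_12^31 ln(x) dx = 57.6347.
Endpoint term: (f(12) + f(31))/2 = (2.48491 + 3.43399)/2 = 2.95945.
So far: 60.5942.
k=1: B_{2}/(2)! × [f^{(1)}(31) − f^{(1)}(12)] = 1/12 × (0.0322581 − 0.0833333) = -0.00425627.
Running total after k=1: 60.5899.
k=2: B_{4}/(4)! × [f^{(3)}(31) − f^{(3)}(12)] = −1/720 × (6.71344e-05 − 0.00115741) = 1.51427e-06.
Running total after k=2: 60.5899.
k=3: B_{6}/(6)! × [f^{(5)}(31) − f^{(5)}(12)] = 1/30240 × (8.38306e-07 − 9.64506e-05) = -3.16178e-09.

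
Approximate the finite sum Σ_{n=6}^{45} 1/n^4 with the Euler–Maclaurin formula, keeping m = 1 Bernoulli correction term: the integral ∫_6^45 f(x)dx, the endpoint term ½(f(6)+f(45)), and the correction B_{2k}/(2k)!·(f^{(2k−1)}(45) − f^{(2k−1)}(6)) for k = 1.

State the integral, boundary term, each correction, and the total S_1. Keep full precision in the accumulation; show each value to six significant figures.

S_1 ≈ 0.00196834

Integral: ∫_6^45 1/x^4 dx = 0.00153955.
½[f(6) + f(45)] = ½[0.000771605 + 2.43865e-07] = 0.000385924.
So far: 0.00192548.
Order-1 term: 1/12 · (-2.16769e-08 − (-0.000514403)) = 4.28651e-05.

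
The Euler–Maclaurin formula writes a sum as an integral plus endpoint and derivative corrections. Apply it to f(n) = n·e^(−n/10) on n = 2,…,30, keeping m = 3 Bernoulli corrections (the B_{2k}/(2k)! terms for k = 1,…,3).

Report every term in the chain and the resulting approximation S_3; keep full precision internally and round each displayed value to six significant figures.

∫_2^30 x·e^(−x/10) dx evaluates to 78.3329.
½[f(2) + f(30)] = ½[1.63746 + 1.49361] = 1.56554.
Integral + boundary = 79.8984.
Order-1 term: 1/12 · (-0.0995741 − 0.654985) = -0.0628799.
Partial sum through k=1: 79.8355.
Order-2 term: −1/720 · (0.00000 − 0.0229245) = 3.18395e-05.
Partial sum through k=2: 79.8356.
Order-3 term: 1/30240 · (9.95741e-06 − 0.000392991) = -1.26664e-08.

S_3 ≈ 79.8356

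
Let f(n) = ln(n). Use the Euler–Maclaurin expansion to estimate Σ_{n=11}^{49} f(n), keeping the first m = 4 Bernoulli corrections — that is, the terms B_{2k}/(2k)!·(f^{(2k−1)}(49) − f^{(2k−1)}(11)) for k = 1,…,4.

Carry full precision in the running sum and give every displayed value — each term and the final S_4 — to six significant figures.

S_4 ≈ 129.461

The integral term ∫_11^49 ln(x) dx = 126.322.
Boundary: ½(f(11) + f(49)) = ½(2.39790 + 3.89182) = 3.14486.
So far: 129.467.
k=1: B_{2}/(2)! × [f^{(1)}(49) − f^{(1)}(11)] = 1/12 × (0.0204082 − 0.0909091) = -0.00587508.
Partial sum through k=1: 129.461.
k=2: B_{4}/(4)! × [f^{(3)}(49) − f^{(3)}(11)] = −1/720 × (1.69997e-05 − 0.00150263) = 2.06337e-06.
Partial sum through k=2: 129.461.
k=3: B_{6}/(6)! × [f^{(5)}(49) − f^{(5)}(11)] = 1/30240 × (8.49632e-08 − 0.000149021) = -4.92514e-09.
Partial sum through k=3: 129.461.
k=4: B_{8}/(8)! × [f^{(7)}(49) − f^{(7)}(11)] = −1/1209600 × (1.06160e-09 − 3.69474e-05) = 3.05442e-11.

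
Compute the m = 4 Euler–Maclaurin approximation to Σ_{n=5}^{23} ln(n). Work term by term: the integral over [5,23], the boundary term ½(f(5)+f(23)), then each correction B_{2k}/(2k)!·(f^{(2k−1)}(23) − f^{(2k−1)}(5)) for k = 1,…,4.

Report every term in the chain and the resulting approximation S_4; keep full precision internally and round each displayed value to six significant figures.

∫_5^23 ln(x) dx evaluates to 46.0692.
Boundary: ½(f(5) + f(23)) = ½(1.60944 + 3.13549) = 2.37247.
Running total after boundary: 48.4416.
k=1: B_{2}/(2)! × [f^{(1)}(23) − f^{(1)}(5)] = 1/12 × (0.0434783 − 0.200000) = -0.0130435.
After k=1: 48.4286.
k=2: B_{4}/(4)! × [f^{(3)}(23) − f^{(3)}(5)] = −1/720 × (0.000164379 − 0.0160000) = 2.19939e-05.
After k=2: 48.4286.
k=3: B_{6}/(6)! × [f^{(5)}(23) − f^{(5)}(5)] = 1/30240 × (3.72883e-06 − 0.00768000) = -2.53845e-07.
After k=3: 48.4286.
k=4: B_{8}/(8)! × [f^{(7)}(23) − f^{(7)}(5)] = −1/1209600 × (2.11465e-07 − 0.00921600) = 7.61887e-09.

S_4 ≈ 48.4286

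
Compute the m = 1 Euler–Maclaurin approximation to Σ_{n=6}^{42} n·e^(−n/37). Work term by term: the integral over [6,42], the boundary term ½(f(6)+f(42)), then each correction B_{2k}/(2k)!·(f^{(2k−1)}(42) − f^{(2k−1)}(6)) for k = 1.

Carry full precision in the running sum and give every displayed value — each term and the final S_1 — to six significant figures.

∫_6^42 x·e^(−x/37) dx evaluates to 413.443.
½[f(6) + f(42)] = ½[5.10182 + 13.4979] = 9.29986.
So far: 422.743.
k=1: B_{2}/(2)! × [f^{(1)}(42) − f^{(1)}(6)] = 1/12 × (-0.0434296 − 0.712416) = -0.0629872.

S_1 ≈ 422.680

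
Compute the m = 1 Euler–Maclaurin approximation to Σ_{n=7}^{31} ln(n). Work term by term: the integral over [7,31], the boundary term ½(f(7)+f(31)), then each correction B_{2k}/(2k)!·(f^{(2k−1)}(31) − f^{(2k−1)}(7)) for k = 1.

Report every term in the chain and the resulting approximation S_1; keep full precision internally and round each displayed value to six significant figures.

S_1 ≈ 71.5130

Integral: ∫_7^31 ln(x) dx = 68.8322.
Endpoint term: (f(7) + f(31))/2 = (1.94591 + 3.43399)/2 = 2.68995.
Running total after boundary: 71.5222.
k=1: B_{2}/(2)! × [f^{(1)}(31) − f^{(1)}(7)] = 1/12 × (0.0322581 − 0.142857) = -0.00921659.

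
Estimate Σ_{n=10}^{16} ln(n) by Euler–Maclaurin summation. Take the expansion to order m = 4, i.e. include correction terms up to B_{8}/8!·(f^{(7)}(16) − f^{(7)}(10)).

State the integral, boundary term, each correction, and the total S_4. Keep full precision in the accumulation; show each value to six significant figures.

Integral: ∫_10^16 ln(x) dx = 15.3356.
Endpoint term: (f(10) + f(16))/2 = (2.30259 + 2.77259)/2 = 2.53759.
Integral + boundary = 17.8732.
Correction k=1: B_{2}/2! · (f^{(1)}(16) − f^{(1)}(10)) = 1/12 · (0.0625000 − 0.100000) = -0.00312500.
Running total after k=1: 17.8700.
Correction k=2: B_{4}/4! · (f^{(3)}(16) − f^{(3)}(10)) = −1/720 · (0.000488281 − 0.00200000) = 2.09961e-06.
Running total after k=2: 17.8700.
Correction k=3: B_{6}/6! · (f^{(5)}(16) − f^{(5)}(10)) = 1/30240 · (2.28882e-05 − 0.000240000) = -7.17962e-09.
Running total after k=3: 17.8700.
Correction k=4: B_{8}/8! · (f^{(7)}(16) − f^{(7)}(10)) = −1/1209600 · (2.68221e-06 − 7.20000e-05) = 5.73064e-11.

S_4 ≈ 17.8700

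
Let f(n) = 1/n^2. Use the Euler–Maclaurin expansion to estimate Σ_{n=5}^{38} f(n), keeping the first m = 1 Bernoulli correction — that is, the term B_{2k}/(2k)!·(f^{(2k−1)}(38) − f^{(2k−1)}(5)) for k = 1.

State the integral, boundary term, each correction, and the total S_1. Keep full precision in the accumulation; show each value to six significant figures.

∫_5^38 1/x^2 dx evaluates to 0.173684.
Endpoint term: (f(5) + f(38))/2 = (0.0400000 + 0.000692521)/2 = 0.0203463.
Running total after boundary: 0.194030.
Order-1 term: 1/12 · (-3.64485e-05 − (-0.0160000)) = 0.00133030.

S_1 ≈ 0.195361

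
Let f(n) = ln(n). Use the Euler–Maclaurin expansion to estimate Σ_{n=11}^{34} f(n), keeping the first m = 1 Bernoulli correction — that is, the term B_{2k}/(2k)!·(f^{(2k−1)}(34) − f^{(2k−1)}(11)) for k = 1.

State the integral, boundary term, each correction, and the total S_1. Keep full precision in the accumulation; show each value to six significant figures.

S_1 ≈ 73.4764

The integral term ∫_11^34 ln(x) dx = 70.5194.
Boundary: ½(f(11) + f(34)) = ½(2.39790 + 3.52636) = 2.96213.
Integral + boundary = 73.4815.
Order-1 term: 1/12 · (0.0294118 − 0.0909091) = -0.00512478.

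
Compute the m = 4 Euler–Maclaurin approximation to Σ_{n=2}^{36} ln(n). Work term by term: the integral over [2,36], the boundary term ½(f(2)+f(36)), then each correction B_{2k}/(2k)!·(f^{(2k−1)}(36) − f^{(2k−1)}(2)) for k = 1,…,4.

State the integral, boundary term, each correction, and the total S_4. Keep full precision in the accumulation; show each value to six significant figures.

S_4 ≈ 95.7197

Integral: ∫_2^36 ln(x) dx = 93.6204.
½[f(2) + f(36)] = ½[0.693147 + 3.58352] = 2.13833.
Integral + boundary = 95.7587.
Order-1 term: 1/12 · (0.0277778 − 0.500000) = -0.0393519.
After k=1: 95.7194.
Order-2 term: −1/720 · (4.28669e-05 − 0.250000) = 0.000347163.
After k=2: 95.7197.
Order-3 term: 1/30240 · (3.96916e-07 − 0.750000) = -2.48016e-05.
After k=3: 95.7197.
Order-4 term: −1/1209600 · (9.18787e-09 − 5.62500) = 4.65030e-06.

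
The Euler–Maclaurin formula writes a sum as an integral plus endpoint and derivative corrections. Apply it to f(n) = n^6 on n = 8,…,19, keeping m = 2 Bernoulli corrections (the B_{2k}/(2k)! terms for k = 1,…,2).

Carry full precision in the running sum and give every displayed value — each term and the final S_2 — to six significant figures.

Integral: ∫_8^19 x^6 dx = 1.27396e+08.
½[f(8) + f(19)] = ½[262144 + 4.70459e+07] = 2.36540e+07.
So far: 1.51050e+08.
k=1: B_{2}/(2)! × [f^{(1)}(19) − f^{(1)}(8)] = 1/12 × (1.48566e+07 − 196608) = 1.22167e+06.
Partial sum through k=1: 1.52272e+08.
k=2: B_{4}/(4)! × [f^{(3)}(19) − f^{(3)}(8)] = −1/720 × (823080 − 61440.0) = -1057.83.

S_2 ≈ 1.52271e+08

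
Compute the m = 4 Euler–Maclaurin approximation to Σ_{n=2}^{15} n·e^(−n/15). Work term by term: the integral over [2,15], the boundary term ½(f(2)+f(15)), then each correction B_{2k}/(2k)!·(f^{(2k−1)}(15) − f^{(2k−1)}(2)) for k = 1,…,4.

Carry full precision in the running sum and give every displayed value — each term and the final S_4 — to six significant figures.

The integral term ∫_2^15 x·e^(−x/15) dx = 57.6234.
Endpoint term: (f(2) + f(15))/2 = (1.75035 + 5.51819)/2 = 3.63427.
So far: 61.2577.
Correction k=1: B_{2}/2! · (f^{(1)}(15) − f^{(1)}(2)) = 1/12 · (0.00000 − 0.758484) = -0.0632070.
Running total after k=1: 61.1945.
Correction k=2: B_{4}/4! · (f^{(3)}(15) − f^{(3)}(2)) = −1/720 · (0.00327004 − 0.0111504) = 1.09449e-05.
Running total after k=2: 61.1945.
Correction k=3: B_{6}/6! · (f^{(5)}(15) − f^{(5)}(2)) = 1/30240 · (2.90670e-05 − 8.41319e-05) = -1.82093e-09.
Running total after k=3: 61.1945.
Correction k=4: B_{8}/8! · (f^{(7)}(15) − f^{(7)}(2)) = −1/1209600 · (1.93780e-07 − 5.27585e-07) = 2.75963e-13.

S_4 ≈ 61.1945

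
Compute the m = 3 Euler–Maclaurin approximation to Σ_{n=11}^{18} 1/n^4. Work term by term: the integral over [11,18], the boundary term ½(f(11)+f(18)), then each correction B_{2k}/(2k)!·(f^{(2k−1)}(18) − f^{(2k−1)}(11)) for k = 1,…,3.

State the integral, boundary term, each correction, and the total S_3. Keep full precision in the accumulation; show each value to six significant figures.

Integral: ∫_11^18 1/x^4 dx = 0.000193282.
Endpoint term: (f(11) + f(18))/2 = (6.83013e-05 + 9.52599e-06)/2 = 3.89137e-05.
Integral + boundary = 0.000232196.
Order-1 term: 1/12 · (-2.11689e-06 − (-2.48369e-05)) = 1.89333e-06.
Partial sum through k=1: 0.000234089.
Order-2 term: −1/720 · (-1.96008e-07 − (-6.15790e-06)) = -8.28040e-09.
Partial sum through k=2: 0.000234081.
Order-3 term: 1/30240 · (-3.38779e-08 − (-2.84994e-06)) = 9.31236e-11.

S_3 ≈ 0.000234081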